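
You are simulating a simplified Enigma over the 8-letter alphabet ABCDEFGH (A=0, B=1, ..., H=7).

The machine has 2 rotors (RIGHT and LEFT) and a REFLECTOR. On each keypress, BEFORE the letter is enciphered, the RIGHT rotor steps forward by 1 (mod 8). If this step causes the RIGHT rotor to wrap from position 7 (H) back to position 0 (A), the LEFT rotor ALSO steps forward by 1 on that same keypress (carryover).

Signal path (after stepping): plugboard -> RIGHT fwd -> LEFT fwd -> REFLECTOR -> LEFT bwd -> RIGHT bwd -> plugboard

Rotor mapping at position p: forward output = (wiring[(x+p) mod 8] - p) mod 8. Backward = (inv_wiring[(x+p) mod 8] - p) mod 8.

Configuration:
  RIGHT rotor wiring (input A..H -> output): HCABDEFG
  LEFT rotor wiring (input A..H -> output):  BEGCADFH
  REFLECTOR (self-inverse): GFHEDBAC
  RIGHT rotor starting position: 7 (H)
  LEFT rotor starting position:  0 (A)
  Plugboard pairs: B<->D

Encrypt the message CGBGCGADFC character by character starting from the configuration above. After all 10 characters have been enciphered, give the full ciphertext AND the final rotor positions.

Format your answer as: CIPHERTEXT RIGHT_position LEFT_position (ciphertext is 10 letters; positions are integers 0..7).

Char 1 ('C'): step: R->0, L->1 (L advanced); C->plug->C->R->A->L->D->refl->E->L'->F->R'->G->plug->G
Char 2 ('G'): step: R->1, L=1; G->plug->G->R->F->L->E->refl->D->L'->A->R'->C->plug->C
Char 3 ('B'): step: R->2, L=1; B->plug->D->R->C->L->B->refl->F->L'->B->R'->C->plug->C
Char 4 ('G'): step: R->3, L=1; G->plug->G->R->H->L->A->refl->G->L'->G->R'->A->plug->A
Char 5 ('C'): step: R->4, L=1; C->plug->C->R->B->L->F->refl->B->L'->C->R'->D->plug->B
Char 6 ('G'): step: R->5, L=1; G->plug->G->R->E->L->C->refl->H->L'->D->R'->F->plug->F
Char 7 ('A'): step: R->6, L=1; A->plug->A->R->H->L->A->refl->G->L'->G->R'->H->plug->H
Char 8 ('D'): step: R->7, L=1; D->plug->B->R->A->L->D->refl->E->L'->F->R'->G->plug->G
Char 9 ('F'): step: R->0, L->2 (L advanced); F->plug->F->R->E->L->D->refl->E->L'->A->R'->C->plug->C
Char 10 ('C'): step: R->1, L=2; C->plug->C->R->A->L->E->refl->D->L'->E->R'->F->plug->F
Final: ciphertext=GCCABFHGCF, RIGHT=1, LEFT=2

Answer: GCCABFHGCF 1 2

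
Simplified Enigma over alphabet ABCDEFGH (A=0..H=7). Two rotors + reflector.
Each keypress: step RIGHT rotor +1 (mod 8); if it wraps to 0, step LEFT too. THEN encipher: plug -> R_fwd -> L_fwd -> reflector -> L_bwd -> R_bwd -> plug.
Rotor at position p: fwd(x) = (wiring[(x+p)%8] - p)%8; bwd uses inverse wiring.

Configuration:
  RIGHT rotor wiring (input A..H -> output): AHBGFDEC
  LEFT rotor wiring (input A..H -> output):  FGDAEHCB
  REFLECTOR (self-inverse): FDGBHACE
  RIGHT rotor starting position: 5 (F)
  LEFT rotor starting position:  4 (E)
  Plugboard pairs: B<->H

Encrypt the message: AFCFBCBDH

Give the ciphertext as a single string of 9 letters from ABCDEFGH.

Char 1 ('A'): step: R->6, L=4; A->plug->A->R->G->L->H->refl->E->L'->H->R'->G->plug->G
Char 2 ('F'): step: R->7, L=4; F->plug->F->R->G->L->H->refl->E->L'->H->R'->E->plug->E
Char 3 ('C'): step: R->0, L->5 (L advanced); C->plug->C->R->B->L->F->refl->A->L'->D->R'->F->plug->F
Char 4 ('F'): step: R->1, L=5; F->plug->F->R->D->L->A->refl->F->L'->B->R'->G->plug->G
Char 5 ('B'): step: R->2, L=5; B->plug->H->R->F->L->G->refl->C->L'->A->R'->F->plug->F
Char 6 ('C'): step: R->3, L=5; C->plug->C->R->A->L->C->refl->G->L'->F->R'->F->plug->F
Char 7 ('B'): step: R->4, L=5; B->plug->H->R->C->L->E->refl->H->L'->H->R'->B->plug->H
Char 8 ('D'): step: R->5, L=5; D->plug->D->R->D->L->A->refl->F->L'->B->R'->G->plug->G
Char 9 ('H'): step: R->6, L=5; H->plug->B->R->E->L->B->refl->D->L'->G->R'->A->plug->A

Answer: GEFGFFHGA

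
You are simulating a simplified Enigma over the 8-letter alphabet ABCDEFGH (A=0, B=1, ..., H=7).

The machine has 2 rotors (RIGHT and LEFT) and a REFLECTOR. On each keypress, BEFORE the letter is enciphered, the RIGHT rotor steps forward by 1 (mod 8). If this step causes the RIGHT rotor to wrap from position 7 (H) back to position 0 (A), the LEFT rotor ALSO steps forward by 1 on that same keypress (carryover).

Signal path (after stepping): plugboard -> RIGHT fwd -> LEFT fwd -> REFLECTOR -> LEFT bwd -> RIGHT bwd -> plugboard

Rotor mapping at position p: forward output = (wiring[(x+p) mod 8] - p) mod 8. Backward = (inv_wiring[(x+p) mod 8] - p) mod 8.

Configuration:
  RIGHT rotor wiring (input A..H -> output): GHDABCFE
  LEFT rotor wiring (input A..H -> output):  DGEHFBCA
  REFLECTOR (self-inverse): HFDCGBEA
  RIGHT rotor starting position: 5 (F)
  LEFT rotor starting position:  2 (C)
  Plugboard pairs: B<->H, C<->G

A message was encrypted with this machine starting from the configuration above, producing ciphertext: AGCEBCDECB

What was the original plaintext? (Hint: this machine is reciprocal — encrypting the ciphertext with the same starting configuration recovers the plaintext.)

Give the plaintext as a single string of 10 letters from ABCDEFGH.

Char 1 ('A'): step: R->6, L=2; A->plug->A->R->H->L->E->refl->G->L'->F->R'->E->plug->E
Char 2 ('G'): step: R->7, L=2; G->plug->C->R->A->L->C->refl->D->L'->C->R'->F->plug->F
Char 3 ('C'): step: R->0, L->3 (L advanced); C->plug->G->R->F->L->A->refl->H->L'->D->R'->C->plug->G
Char 4 ('E'): step: R->1, L=3; E->plug->E->R->B->L->C->refl->D->L'->G->R'->A->plug->A
Char 5 ('B'): step: R->2, L=3; B->plug->H->R->F->L->A->refl->H->L'->D->R'->E->plug->E
Char 6 ('C'): step: R->3, L=3; C->plug->G->R->E->L->F->refl->B->L'->H->R'->C->plug->G
Char 7 ('D'): step: R->4, L=3; D->plug->D->R->A->L->E->refl->G->L'->C->R'->E->plug->E
Char 8 ('E'): step: R->5, L=3; E->plug->E->R->C->L->G->refl->E->L'->A->R'->B->plug->H
Char 9 ('C'): step: R->6, L=3; C->plug->G->R->D->L->H->refl->A->L'->F->R'->E->plug->E
Char 10 ('B'): step: R->7, L=3; B->plug->H->R->G->L->D->refl->C->L'->B->R'->E->plug->E

Answer: EFGAEGEHEE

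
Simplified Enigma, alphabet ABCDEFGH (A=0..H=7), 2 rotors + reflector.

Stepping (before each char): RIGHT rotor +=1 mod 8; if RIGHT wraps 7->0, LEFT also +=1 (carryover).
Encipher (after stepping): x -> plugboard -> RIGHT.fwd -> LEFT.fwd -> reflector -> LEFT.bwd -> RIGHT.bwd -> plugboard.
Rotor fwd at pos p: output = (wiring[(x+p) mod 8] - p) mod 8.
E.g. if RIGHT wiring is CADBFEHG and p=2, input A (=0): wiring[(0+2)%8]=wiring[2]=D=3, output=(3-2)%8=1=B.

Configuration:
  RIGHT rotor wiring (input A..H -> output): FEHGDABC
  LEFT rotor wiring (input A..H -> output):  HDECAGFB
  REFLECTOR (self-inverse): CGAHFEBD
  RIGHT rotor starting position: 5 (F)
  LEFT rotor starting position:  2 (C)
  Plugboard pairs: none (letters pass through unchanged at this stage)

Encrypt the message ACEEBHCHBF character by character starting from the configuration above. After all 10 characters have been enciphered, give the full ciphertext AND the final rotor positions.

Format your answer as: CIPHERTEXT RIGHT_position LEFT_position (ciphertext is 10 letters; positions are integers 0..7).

Char 1 ('A'): step: R->6, L=2; A->plug->A->R->D->L->E->refl->F->L'->G->R'->D->plug->D
Char 2 ('C'): step: R->7, L=2; C->plug->C->R->F->L->H->refl->D->L'->E->R'->F->plug->F
Char 3 ('E'): step: R->0, L->3 (L advanced); E->plug->E->R->D->L->C->refl->A->L'->G->R'->D->plug->D
Char 4 ('E'): step: R->1, L=3; E->plug->E->R->H->L->B->refl->G->L'->E->R'->H->plug->H
Char 5 ('B'): step: R->2, L=3; B->plug->B->R->E->L->G->refl->B->L'->H->R'->E->plug->E
Char 6 ('H'): step: R->3, L=3; H->plug->H->R->E->L->G->refl->B->L'->H->R'->E->plug->E
Char 7 ('C'): step: R->4, L=3; C->plug->C->R->F->L->E->refl->F->L'->B->R'->E->plug->E
Char 8 ('H'): step: R->5, L=3; H->plug->H->R->G->L->A->refl->C->L'->D->R'->A->plug->A
Char 9 ('B'): step: R->6, L=3; B->plug->B->R->E->L->G->refl->B->L'->H->R'->C->plug->C
Char 10 ('F'): step: R->7, L=3; F->plug->F->R->E->L->G->refl->B->L'->H->R'->E->plug->E
Final: ciphertext=DFDHEEEACE, RIGHT=7, LEFT=3

Answer: DFDHEEEACE 7 3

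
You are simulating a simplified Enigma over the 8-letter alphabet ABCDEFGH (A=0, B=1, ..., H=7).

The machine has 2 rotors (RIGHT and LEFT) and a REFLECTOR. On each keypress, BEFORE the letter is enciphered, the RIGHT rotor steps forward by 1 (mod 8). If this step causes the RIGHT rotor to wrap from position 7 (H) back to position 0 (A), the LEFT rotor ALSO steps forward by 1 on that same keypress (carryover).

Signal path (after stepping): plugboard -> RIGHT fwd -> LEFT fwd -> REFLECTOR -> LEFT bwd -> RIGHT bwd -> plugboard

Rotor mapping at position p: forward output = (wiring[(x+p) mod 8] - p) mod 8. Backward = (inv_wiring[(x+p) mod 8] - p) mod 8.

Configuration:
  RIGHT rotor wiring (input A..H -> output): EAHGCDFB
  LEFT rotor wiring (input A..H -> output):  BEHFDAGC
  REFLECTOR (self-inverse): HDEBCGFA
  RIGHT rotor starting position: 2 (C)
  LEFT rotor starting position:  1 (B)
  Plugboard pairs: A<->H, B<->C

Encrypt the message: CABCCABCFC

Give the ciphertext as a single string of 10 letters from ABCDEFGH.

Char 1 ('C'): step: R->3, L=1; C->plug->B->R->H->L->A->refl->H->L'->E->R'->H->plug->A
Char 2 ('A'): step: R->4, L=1; A->plug->H->R->C->L->E->refl->C->L'->D->R'->G->plug->G
Char 3 ('B'): step: R->5, L=1; B->plug->C->R->E->L->H->refl->A->L'->H->R'->D->plug->D
Char 4 ('C'): step: R->6, L=1; C->plug->B->R->D->L->C->refl->E->L'->C->R'->D->plug->D
Char 5 ('C'): step: R->7, L=1; C->plug->B->R->F->L->F->refl->G->L'->B->R'->C->plug->B
Char 6 ('A'): step: R->0, L->2 (L advanced); A->plug->H->R->B->L->D->refl->B->L'->C->R'->E->plug->E
Char 7 ('B'): step: R->1, L=2; B->plug->C->R->F->L->A->refl->H->L'->G->R'->B->plug->C
Char 8 ('C'): step: R->2, L=2; C->plug->B->R->E->L->E->refl->C->L'->H->R'->F->plug->F
Char 9 ('F'): step: R->3, L=2; F->plug->F->R->B->L->D->refl->B->L'->C->R'->D->plug->D
Char 10 ('C'): step: R->4, L=2; C->plug->B->R->H->L->C->refl->E->L'->E->R'->F->plug->F

Answer: AGDDBECFDF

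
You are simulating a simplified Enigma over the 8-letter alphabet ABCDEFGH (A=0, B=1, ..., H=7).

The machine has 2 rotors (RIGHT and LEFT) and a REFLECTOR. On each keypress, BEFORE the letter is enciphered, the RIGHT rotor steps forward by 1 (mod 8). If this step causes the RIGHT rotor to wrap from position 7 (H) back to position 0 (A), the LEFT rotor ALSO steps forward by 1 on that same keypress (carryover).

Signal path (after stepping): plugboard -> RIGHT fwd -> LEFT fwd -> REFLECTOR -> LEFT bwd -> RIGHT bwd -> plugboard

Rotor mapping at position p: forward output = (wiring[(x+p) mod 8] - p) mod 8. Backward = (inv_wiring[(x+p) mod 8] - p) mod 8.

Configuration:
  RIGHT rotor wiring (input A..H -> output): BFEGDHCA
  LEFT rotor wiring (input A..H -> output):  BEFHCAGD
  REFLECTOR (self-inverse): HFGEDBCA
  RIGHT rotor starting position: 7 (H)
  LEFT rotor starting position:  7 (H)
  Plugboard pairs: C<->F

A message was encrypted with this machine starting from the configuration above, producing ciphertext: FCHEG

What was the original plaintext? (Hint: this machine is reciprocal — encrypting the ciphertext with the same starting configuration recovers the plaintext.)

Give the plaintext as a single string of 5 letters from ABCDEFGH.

Answer: DGDAH

Derivation:
Char 1 ('F'): step: R->0, L->0 (L advanced); F->plug->C->R->E->L->C->refl->G->L'->G->R'->D->plug->D
Char 2 ('C'): step: R->1, L=0; C->plug->F->R->B->L->E->refl->D->L'->H->R'->G->plug->G
Char 3 ('H'): step: R->2, L=0; H->plug->H->R->D->L->H->refl->A->L'->F->R'->D->plug->D
Char 4 ('E'): step: R->3, L=0; E->plug->E->R->F->L->A->refl->H->L'->D->R'->A->plug->A
Char 5 ('G'): step: R->4, L=0; G->plug->G->R->A->L->B->refl->F->L'->C->R'->H->plug->H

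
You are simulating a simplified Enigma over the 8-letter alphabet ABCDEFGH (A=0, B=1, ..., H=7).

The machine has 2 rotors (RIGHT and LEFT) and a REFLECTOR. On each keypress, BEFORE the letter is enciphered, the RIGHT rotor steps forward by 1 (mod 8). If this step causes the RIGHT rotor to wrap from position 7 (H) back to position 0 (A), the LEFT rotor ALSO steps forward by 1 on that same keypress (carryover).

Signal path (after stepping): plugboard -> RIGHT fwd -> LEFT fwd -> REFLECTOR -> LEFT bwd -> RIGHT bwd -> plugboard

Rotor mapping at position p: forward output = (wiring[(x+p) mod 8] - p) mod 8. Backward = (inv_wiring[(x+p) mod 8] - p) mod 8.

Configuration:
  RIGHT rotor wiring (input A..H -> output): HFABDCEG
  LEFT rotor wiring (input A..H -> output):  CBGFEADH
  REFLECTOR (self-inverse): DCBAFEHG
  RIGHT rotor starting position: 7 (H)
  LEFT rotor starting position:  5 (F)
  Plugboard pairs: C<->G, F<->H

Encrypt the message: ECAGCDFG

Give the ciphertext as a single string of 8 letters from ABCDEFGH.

Answer: CFCDEEHF

Derivation:
Char 1 ('E'): step: R->0, L->6 (L advanced); E->plug->E->R->D->L->D->refl->A->L'->E->R'->G->plug->C
Char 2 ('C'): step: R->1, L=6; C->plug->G->R->F->L->H->refl->G->L'->G->R'->H->plug->F
Char 3 ('A'): step: R->2, L=6; A->plug->A->R->G->L->G->refl->H->L'->F->R'->G->plug->C
Char 4 ('G'): step: R->3, L=6; G->plug->C->R->H->L->C->refl->B->L'->B->R'->D->plug->D
Char 5 ('C'): step: R->4, L=6; C->plug->G->R->E->L->A->refl->D->L'->D->R'->E->plug->E
Char 6 ('D'): step: R->5, L=6; D->plug->D->R->C->L->E->refl->F->L'->A->R'->E->plug->E
Char 7 ('F'): step: R->6, L=6; F->plug->H->R->E->L->A->refl->D->L'->D->R'->F->plug->H
Char 8 ('G'): step: R->7, L=6; G->plug->C->R->G->L->G->refl->H->L'->F->R'->H->plug->F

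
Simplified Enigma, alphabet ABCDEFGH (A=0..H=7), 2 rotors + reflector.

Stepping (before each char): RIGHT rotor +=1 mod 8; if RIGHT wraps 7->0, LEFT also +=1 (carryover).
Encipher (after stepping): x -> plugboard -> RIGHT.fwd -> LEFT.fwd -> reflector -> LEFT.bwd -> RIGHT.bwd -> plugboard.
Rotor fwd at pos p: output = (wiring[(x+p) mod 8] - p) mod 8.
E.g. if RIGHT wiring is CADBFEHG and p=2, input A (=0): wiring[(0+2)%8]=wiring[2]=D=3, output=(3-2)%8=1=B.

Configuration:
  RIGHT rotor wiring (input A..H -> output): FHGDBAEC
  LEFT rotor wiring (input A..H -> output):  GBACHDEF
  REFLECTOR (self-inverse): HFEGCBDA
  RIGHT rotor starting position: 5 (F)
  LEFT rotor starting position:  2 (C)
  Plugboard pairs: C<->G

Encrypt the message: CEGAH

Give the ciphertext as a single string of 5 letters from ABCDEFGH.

Answer: HBABD

Derivation:
Char 1 ('C'): step: R->6, L=2; C->plug->G->R->D->L->B->refl->F->L'->C->R'->H->plug->H
Char 2 ('E'): step: R->7, L=2; E->plug->E->R->E->L->C->refl->E->L'->G->R'->B->plug->B
Char 3 ('G'): step: R->0, L->3 (L advanced); G->plug->C->R->G->L->G->refl->D->L'->F->R'->A->plug->A
Char 4 ('A'): step: R->1, L=3; A->plug->A->R->G->L->G->refl->D->L'->F->R'->B->plug->B
Char 5 ('H'): step: R->2, L=3; H->plug->H->R->F->L->D->refl->G->L'->G->R'->D->plug->D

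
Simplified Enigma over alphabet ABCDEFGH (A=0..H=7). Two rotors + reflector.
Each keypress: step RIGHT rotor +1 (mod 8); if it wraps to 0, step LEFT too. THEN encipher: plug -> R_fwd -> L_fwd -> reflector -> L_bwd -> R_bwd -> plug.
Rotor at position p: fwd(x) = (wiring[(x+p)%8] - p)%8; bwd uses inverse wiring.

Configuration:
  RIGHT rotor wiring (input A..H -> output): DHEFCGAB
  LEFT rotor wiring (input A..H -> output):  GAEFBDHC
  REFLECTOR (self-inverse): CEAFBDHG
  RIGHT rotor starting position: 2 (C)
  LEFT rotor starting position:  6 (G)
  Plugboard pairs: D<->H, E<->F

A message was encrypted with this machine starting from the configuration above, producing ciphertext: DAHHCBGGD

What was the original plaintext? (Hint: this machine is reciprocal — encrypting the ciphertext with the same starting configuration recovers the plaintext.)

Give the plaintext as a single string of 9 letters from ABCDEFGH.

Answer: EFEDDHBHG

Derivation:
Char 1 ('D'): step: R->3, L=6; D->plug->H->R->B->L->E->refl->B->L'->A->R'->F->plug->E
Char 2 ('A'): step: R->4, L=6; A->plug->A->R->G->L->D->refl->F->L'->H->R'->E->plug->F
Char 3 ('H'): step: R->5, L=6; H->plug->D->R->G->L->D->refl->F->L'->H->R'->F->plug->E
Char 4 ('H'): step: R->6, L=6; H->plug->D->R->B->L->E->refl->B->L'->A->R'->H->plug->D
Char 5 ('C'): step: R->7, L=6; C->plug->C->R->A->L->B->refl->E->L'->B->R'->H->plug->D
Char 6 ('B'): step: R->0, L->7 (L advanced); B->plug->B->R->H->L->A->refl->C->L'->F->R'->D->plug->H
Char 7 ('G'): step: R->1, L=7; G->plug->G->R->A->L->D->refl->F->L'->D->R'->B->plug->B
Char 8 ('G'): step: R->2, L=7; G->plug->G->R->B->L->H->refl->G->L'->E->R'->D->plug->H
Char 9 ('D'): step: R->3, L=7; D->plug->H->R->B->L->H->refl->G->L'->E->R'->G->plug->G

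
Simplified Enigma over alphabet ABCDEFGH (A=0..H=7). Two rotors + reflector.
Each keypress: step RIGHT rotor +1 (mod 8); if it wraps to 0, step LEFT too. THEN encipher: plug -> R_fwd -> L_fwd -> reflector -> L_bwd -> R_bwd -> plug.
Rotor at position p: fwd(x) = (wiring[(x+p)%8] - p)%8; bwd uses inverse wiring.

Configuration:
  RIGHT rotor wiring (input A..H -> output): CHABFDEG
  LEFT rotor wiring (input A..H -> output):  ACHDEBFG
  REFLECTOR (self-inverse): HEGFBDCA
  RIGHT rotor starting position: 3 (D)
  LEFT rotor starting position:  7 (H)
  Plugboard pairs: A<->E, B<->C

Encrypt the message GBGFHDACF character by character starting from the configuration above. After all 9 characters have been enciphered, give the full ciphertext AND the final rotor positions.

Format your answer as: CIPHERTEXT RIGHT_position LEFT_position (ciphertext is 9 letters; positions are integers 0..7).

Answer: EGEEFGGBA 4 0

Derivation:
Char 1 ('G'): step: R->4, L=7; G->plug->G->R->E->L->E->refl->B->L'->B->R'->A->plug->E
Char 2 ('B'): step: R->5, L=7; B->plug->C->R->B->L->B->refl->E->L'->E->R'->G->plug->G
Char 3 ('G'): step: R->6, L=7; G->plug->G->R->H->L->G->refl->C->L'->G->R'->A->plug->E
Char 4 ('F'): step: R->7, L=7; F->plug->F->R->G->L->C->refl->G->L'->H->R'->A->plug->E
Char 5 ('H'): step: R->0, L->0 (L advanced); H->plug->H->R->G->L->F->refl->D->L'->D->R'->F->plug->F
Char 6 ('D'): step: R->1, L=0; D->plug->D->R->E->L->E->refl->B->L'->F->R'->G->plug->G
Char 7 ('A'): step: R->2, L=0; A->plug->E->R->C->L->H->refl->A->L'->A->R'->G->plug->G
Char 8 ('C'): step: R->3, L=0; C->plug->B->R->C->L->H->refl->A->L'->A->R'->C->plug->B
Char 9 ('F'): step: R->4, L=0; F->plug->F->R->D->L->D->refl->F->L'->G->R'->E->plug->A
Final: ciphertext=EGEEFGGBA, RIGHT=4, LEFT=0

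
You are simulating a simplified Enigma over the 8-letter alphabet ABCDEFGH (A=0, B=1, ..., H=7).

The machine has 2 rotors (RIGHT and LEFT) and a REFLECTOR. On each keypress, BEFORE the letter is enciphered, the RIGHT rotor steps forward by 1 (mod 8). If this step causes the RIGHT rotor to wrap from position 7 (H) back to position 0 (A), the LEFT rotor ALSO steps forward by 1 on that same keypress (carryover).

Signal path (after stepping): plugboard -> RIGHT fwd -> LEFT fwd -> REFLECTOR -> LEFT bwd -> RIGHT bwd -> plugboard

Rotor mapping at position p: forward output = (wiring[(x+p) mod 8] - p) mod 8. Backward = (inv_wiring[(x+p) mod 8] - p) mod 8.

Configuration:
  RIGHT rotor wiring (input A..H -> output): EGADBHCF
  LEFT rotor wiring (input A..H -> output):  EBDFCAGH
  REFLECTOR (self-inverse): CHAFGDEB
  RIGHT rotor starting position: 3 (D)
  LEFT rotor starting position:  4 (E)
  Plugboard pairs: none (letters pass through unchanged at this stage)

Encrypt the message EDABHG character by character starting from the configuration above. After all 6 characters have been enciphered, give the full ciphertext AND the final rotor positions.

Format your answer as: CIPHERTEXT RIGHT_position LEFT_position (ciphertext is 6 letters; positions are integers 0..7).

Char 1 ('E'): step: R->4, L=4; E->plug->E->R->A->L->G->refl->E->L'->B->R'->D->plug->D
Char 2 ('D'): step: R->5, L=4; D->plug->D->R->H->L->B->refl->H->L'->G->R'->G->plug->G
Char 3 ('A'): step: R->6, L=4; A->plug->A->R->E->L->A->refl->C->L'->C->R'->E->plug->E
Char 4 ('B'): step: R->7, L=4; B->plug->B->R->F->L->F->refl->D->L'->D->R'->H->plug->H
Char 5 ('H'): step: R->0, L->5 (L advanced); H->plug->H->R->F->L->G->refl->E->L'->E->R'->A->plug->A
Char 6 ('G'): step: R->1, L=5; G->plug->G->R->E->L->E->refl->G->L'->F->R'->A->plug->A
Final: ciphertext=DGEHAA, RIGHT=1, LEFT=5

Answer: DGEHAA 1 5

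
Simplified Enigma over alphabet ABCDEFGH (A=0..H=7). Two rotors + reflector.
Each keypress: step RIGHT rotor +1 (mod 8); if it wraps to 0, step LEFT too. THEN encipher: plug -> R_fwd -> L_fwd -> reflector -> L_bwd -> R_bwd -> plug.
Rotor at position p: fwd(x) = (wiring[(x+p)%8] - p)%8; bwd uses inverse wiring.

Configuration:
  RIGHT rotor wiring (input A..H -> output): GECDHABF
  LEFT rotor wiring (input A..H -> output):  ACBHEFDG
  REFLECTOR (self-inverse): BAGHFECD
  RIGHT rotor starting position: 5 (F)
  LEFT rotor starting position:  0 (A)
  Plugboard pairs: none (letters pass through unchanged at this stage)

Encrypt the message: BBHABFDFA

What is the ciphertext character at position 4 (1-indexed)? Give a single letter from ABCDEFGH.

Char 1 ('B'): step: R->6, L=0; B->plug->B->R->H->L->G->refl->C->L'->B->R'->G->plug->G
Char 2 ('B'): step: R->7, L=0; B->plug->B->R->H->L->G->refl->C->L'->B->R'->G->plug->G
Char 3 ('H'): step: R->0, L->1 (L advanced); H->plug->H->R->F->L->C->refl->G->L'->C->R'->C->plug->C
Char 4 ('A'): step: R->1, L=1; A->plug->A->R->D->L->D->refl->H->L'->H->R'->E->plug->E

E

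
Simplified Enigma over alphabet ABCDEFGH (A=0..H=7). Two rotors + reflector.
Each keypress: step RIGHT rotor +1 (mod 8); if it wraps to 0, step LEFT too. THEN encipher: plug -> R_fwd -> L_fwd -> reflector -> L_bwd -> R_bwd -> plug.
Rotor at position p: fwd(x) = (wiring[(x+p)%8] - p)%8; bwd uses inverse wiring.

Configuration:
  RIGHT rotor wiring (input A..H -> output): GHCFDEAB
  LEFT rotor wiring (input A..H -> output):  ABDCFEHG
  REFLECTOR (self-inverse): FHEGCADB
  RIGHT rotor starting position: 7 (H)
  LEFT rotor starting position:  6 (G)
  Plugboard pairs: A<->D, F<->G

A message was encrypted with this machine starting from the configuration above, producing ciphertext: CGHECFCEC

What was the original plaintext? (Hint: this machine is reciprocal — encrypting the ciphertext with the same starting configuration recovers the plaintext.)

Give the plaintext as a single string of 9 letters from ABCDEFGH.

Answer: EDFHAAABB

Derivation:
Char 1 ('C'): step: R->0, L->7 (L advanced); C->plug->C->R->C->L->C->refl->E->L'->D->R'->E->plug->E
Char 2 ('G'): step: R->1, L=7; G->plug->F->R->H->L->A->refl->F->L'->G->R'->A->plug->D
Char 3 ('H'): step: R->2, L=7; H->plug->H->R->F->L->G->refl->D->L'->E->R'->G->plug->F
Char 4 ('E'): step: R->3, L=7; E->plug->E->R->G->L->F->refl->A->L'->H->R'->H->plug->H
Char 5 ('C'): step: R->4, L=7; C->plug->C->R->E->L->D->refl->G->L'->F->R'->D->plug->A
Char 6 ('F'): step: R->5, L=7; F->plug->G->R->A->L->H->refl->B->L'->B->R'->D->plug->A
Char 7 ('C'): step: R->6, L=7; C->plug->C->R->A->L->H->refl->B->L'->B->R'->D->plug->A
Char 8 ('E'): step: R->7, L=7; E->plug->E->R->G->L->F->refl->A->L'->H->R'->B->plug->B
Char 9 ('C'): step: R->0, L->0 (L advanced); C->plug->C->R->C->L->D->refl->G->L'->H->R'->B->plug->B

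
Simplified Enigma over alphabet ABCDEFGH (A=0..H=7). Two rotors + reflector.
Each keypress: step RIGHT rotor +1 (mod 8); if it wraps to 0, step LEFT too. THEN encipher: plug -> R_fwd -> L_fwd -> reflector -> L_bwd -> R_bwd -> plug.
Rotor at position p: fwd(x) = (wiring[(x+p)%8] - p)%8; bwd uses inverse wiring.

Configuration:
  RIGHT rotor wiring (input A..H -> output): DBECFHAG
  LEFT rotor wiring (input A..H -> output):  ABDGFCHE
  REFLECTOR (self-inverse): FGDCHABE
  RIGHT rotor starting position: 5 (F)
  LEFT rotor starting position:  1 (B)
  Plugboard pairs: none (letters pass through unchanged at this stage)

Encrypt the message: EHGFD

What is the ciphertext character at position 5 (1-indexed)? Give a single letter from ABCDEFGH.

Char 1 ('E'): step: R->6, L=1; E->plug->E->R->G->L->D->refl->C->L'->B->R'->H->plug->H
Char 2 ('H'): step: R->7, L=1; H->plug->H->R->B->L->C->refl->D->L'->G->R'->F->plug->F
Char 3 ('G'): step: R->0, L->2 (L advanced); G->plug->G->R->A->L->B->refl->G->L'->G->R'->H->plug->H
Char 4 ('F'): step: R->1, L=2; F->plug->F->R->H->L->H->refl->E->L'->B->R'->C->plug->C
Char 5 ('D'): step: R->2, L=2; D->plug->D->R->F->L->C->refl->D->L'->C->R'->A->plug->A

A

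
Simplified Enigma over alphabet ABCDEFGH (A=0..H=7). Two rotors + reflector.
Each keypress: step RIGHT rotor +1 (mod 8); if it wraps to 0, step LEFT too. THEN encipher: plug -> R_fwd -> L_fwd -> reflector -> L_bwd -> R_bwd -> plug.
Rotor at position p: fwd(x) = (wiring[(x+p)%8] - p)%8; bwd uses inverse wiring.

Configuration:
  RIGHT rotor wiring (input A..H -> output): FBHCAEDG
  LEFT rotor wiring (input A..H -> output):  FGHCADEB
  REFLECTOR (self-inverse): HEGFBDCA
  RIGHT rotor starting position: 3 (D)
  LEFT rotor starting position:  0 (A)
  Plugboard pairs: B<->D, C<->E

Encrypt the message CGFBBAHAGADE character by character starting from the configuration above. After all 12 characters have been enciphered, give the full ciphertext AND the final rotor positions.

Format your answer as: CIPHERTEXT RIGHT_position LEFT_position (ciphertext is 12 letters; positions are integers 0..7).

Char 1 ('C'): step: R->4, L=0; C->plug->E->R->B->L->G->refl->C->L'->D->R'->G->plug->G
Char 2 ('G'): step: R->5, L=0; G->plug->G->R->F->L->D->refl->F->L'->A->R'->D->plug->B
Char 3 ('F'): step: R->6, L=0; F->plug->F->R->E->L->A->refl->H->L'->C->R'->G->plug->G
Char 4 ('B'): step: R->7, L=0; B->plug->D->R->A->L->F->refl->D->L'->F->R'->G->plug->G
Char 5 ('B'): step: R->0, L->1 (L advanced); B->plug->D->R->C->L->B->refl->E->L'->H->R'->C->plug->E
Char 6 ('A'): step: R->1, L=1; A->plug->A->R->A->L->F->refl->D->L'->F->R'->G->plug->G
Char 7 ('H'): step: R->2, L=1; H->plug->H->R->H->L->E->refl->B->L'->C->R'->D->plug->B
Char 8 ('A'): step: R->3, L=1; A->plug->A->R->H->L->E->refl->B->L'->C->R'->F->plug->F
Char 9 ('G'): step: R->4, L=1; G->plug->G->R->D->L->H->refl->A->L'->G->R'->H->plug->H
Char 10 ('A'): step: R->5, L=1; A->plug->A->R->H->L->E->refl->B->L'->C->R'->F->plug->F
Char 11 ('D'): step: R->6, L=1; D->plug->B->R->A->L->F->refl->D->L'->F->R'->A->plug->A
Char 12 ('E'): step: R->7, L=1; E->plug->C->R->C->L->B->refl->E->L'->H->R'->A->plug->A
Final: ciphertext=GBGGEGBFHFAA, RIGHT=7, LEFT=1

Answer: GBGGEGBFHFAA 7 1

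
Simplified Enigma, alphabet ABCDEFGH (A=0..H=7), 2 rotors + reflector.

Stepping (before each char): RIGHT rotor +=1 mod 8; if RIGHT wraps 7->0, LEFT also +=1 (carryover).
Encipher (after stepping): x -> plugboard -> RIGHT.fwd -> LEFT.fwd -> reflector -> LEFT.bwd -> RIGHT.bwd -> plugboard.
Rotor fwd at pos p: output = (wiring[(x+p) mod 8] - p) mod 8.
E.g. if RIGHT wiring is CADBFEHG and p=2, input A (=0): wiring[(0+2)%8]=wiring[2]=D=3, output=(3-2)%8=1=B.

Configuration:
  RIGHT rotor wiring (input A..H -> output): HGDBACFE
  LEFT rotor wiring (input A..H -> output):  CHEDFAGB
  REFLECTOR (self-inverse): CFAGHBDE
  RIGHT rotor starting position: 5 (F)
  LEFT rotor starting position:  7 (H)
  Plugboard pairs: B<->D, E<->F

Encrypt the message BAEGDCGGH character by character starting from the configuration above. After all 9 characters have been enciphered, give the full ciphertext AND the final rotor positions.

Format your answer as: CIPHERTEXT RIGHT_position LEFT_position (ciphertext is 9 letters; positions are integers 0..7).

Answer: GEBHHEACA 6 0

Derivation:
Char 1 ('B'): step: R->6, L=7; B->plug->D->R->A->L->C->refl->A->L'->C->R'->G->plug->G
Char 2 ('A'): step: R->7, L=7; A->plug->A->R->F->L->G->refl->D->L'->B->R'->F->plug->E
Char 3 ('E'): step: R->0, L->0 (L advanced); E->plug->F->R->C->L->E->refl->H->L'->B->R'->D->plug->B
Char 4 ('G'): step: R->1, L=0; G->plug->G->R->D->L->D->refl->G->L'->G->R'->H->plug->H
Char 5 ('D'): step: R->2, L=0; D->plug->B->R->H->L->B->refl->F->L'->E->R'->H->plug->H
Char 6 ('C'): step: R->3, L=0; C->plug->C->R->H->L->B->refl->F->L'->E->R'->F->plug->E
Char 7 ('G'): step: R->4, L=0; G->plug->G->R->H->L->B->refl->F->L'->E->R'->A->plug->A
Char 8 ('G'): step: R->5, L=0; G->plug->G->R->E->L->F->refl->B->L'->H->R'->C->plug->C
Char 9 ('H'): step: R->6, L=0; H->plug->H->R->E->L->F->refl->B->L'->H->R'->A->plug->A
Final: ciphertext=GEBHHEACA, RIGHT=6, LEFT=0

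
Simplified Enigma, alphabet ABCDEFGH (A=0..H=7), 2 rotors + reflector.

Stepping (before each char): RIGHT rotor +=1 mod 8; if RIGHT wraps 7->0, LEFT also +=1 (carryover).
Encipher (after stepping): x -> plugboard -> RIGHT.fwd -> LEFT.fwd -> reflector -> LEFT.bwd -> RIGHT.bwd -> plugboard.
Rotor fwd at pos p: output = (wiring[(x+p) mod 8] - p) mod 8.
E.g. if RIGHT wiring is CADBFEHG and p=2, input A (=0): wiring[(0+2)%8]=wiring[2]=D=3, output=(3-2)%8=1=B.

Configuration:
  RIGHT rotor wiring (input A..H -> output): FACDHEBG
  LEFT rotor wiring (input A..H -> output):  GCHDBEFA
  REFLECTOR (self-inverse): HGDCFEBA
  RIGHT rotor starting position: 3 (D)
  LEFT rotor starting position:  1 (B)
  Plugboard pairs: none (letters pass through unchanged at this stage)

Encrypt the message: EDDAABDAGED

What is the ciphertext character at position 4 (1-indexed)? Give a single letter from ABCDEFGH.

Char 1 ('E'): step: R->4, L=1; E->plug->E->R->B->L->G->refl->B->L'->A->R'->B->plug->B
Char 2 ('D'): step: R->5, L=1; D->plug->D->R->A->L->B->refl->G->L'->B->R'->C->plug->C
Char 3 ('D'): step: R->6, L=1; D->plug->D->R->C->L->C->refl->D->L'->E->R'->E->plug->E
Char 4 ('A'): step: R->7, L=1; A->plug->A->R->H->L->F->refl->E->L'->F->R'->G->plug->G

G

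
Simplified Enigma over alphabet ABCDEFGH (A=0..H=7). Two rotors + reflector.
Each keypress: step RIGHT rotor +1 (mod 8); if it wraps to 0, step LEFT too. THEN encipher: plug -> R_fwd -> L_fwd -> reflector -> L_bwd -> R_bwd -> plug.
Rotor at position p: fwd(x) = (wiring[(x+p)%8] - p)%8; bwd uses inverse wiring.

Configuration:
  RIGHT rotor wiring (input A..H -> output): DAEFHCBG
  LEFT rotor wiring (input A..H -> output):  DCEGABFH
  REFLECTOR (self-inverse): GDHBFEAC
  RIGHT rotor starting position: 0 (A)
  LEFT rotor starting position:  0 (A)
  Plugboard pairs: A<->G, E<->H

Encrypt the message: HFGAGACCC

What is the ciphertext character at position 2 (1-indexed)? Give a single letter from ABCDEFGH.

Char 1 ('H'): step: R->1, L=0; H->plug->E->R->B->L->C->refl->H->L'->H->R'->A->plug->G
Char 2 ('F'): step: R->2, L=0; F->plug->F->R->E->L->A->refl->G->L'->D->R'->B->plug->B

B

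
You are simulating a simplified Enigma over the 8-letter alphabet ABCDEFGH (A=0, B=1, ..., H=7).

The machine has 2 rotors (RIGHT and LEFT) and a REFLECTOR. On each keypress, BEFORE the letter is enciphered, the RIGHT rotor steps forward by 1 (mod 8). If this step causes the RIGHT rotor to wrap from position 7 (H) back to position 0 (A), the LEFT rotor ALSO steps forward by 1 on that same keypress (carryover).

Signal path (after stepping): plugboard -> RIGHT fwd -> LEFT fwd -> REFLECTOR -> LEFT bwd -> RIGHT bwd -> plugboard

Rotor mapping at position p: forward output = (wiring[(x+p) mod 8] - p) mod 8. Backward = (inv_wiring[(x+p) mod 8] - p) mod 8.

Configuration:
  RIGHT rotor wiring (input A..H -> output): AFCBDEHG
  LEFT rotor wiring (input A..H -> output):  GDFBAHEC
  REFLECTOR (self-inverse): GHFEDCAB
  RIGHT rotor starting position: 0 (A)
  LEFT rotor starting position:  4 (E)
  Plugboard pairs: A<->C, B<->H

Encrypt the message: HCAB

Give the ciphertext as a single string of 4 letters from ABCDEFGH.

Char 1 ('H'): step: R->1, L=4; H->plug->B->R->B->L->D->refl->E->L'->A->R'->C->plug->A
Char 2 ('C'): step: R->2, L=4; C->plug->A->R->A->L->E->refl->D->L'->B->R'->C->plug->A
Char 3 ('A'): step: R->3, L=4; A->plug->C->R->B->L->D->refl->E->L'->A->R'->B->plug->H
Char 4 ('B'): step: R->4, L=4; B->plug->H->R->F->L->H->refl->B->L'->G->R'->G->plug->G

Answer: AAHG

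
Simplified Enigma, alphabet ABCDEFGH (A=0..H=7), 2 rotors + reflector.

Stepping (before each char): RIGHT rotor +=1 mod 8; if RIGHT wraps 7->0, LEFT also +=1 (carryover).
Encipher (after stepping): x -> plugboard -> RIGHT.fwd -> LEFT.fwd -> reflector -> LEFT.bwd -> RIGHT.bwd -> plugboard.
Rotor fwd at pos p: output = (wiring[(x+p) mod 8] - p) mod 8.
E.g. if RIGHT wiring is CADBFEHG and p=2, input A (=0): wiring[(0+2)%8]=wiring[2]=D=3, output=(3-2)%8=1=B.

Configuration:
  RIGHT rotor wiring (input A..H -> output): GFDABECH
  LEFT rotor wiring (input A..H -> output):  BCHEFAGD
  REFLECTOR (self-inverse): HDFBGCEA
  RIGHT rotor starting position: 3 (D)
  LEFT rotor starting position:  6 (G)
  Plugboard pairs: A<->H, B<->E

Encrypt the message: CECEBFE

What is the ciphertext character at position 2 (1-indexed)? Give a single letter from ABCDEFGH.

Char 1 ('C'): step: R->4, L=6; C->plug->C->R->G->L->H->refl->A->L'->A->R'->B->plug->E
Char 2 ('E'): step: R->5, L=6; E->plug->B->R->F->L->G->refl->E->L'->D->R'->G->plug->G

G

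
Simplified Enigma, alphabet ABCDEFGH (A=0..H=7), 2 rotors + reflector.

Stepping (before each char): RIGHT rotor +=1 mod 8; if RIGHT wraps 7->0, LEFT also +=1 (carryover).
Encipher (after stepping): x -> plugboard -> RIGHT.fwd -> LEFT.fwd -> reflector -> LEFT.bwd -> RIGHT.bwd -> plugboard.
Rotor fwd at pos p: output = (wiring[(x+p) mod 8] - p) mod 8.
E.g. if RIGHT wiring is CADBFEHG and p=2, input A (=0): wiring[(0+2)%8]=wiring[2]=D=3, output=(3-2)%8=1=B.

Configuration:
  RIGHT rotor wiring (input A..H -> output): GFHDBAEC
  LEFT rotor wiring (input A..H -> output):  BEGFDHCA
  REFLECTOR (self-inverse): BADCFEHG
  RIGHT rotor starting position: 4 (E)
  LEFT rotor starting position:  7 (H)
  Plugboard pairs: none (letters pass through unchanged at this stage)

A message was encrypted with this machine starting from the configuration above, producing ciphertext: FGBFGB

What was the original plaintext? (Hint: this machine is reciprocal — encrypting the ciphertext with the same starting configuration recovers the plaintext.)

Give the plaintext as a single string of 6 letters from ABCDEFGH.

Answer: CBGCFH

Derivation:
Char 1 ('F'): step: R->5, L=7; F->plug->F->R->C->L->F->refl->E->L'->F->R'->C->plug->C
Char 2 ('G'): step: R->6, L=7; G->plug->G->R->D->L->H->refl->G->L'->E->R'->B->plug->B
Char 3 ('B'): step: R->7, L=7; B->plug->B->R->H->L->D->refl->C->L'->B->R'->G->plug->G
Char 4 ('F'): step: R->0, L->0 (L advanced); F->plug->F->R->A->L->B->refl->A->L'->H->R'->C->plug->C
Char 5 ('G'): step: R->1, L=0; G->plug->G->R->B->L->E->refl->F->L'->D->R'->F->plug->F
Char 6 ('B'): step: R->2, L=0; B->plug->B->R->B->L->E->refl->F->L'->D->R'->H->plug->H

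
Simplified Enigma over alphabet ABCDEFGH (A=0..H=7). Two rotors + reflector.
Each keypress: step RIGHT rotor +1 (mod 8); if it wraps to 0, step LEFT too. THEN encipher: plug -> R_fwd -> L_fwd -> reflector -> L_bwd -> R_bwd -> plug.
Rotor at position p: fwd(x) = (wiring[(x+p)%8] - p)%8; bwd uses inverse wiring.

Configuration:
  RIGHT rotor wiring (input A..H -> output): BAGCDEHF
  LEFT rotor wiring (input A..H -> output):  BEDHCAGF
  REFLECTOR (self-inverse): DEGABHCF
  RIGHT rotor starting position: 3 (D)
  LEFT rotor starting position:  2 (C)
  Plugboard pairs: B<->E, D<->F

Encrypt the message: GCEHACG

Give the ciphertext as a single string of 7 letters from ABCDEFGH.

Answer: BFCDFFD

Derivation:
Char 1 ('G'): step: R->4, L=2; G->plug->G->R->C->L->A->refl->D->L'->F->R'->E->plug->B
Char 2 ('C'): step: R->5, L=2; C->plug->C->R->A->L->B->refl->E->L'->E->R'->D->plug->F
Char 3 ('E'): step: R->6, L=2; E->plug->B->R->H->L->C->refl->G->L'->D->R'->C->plug->C
Char 4 ('H'): step: R->7, L=2; H->plug->H->R->A->L->B->refl->E->L'->E->R'->F->plug->D
Char 5 ('A'): step: R->0, L->3 (L advanced); A->plug->A->R->B->L->H->refl->F->L'->C->R'->D->plug->F
Char 6 ('C'): step: R->1, L=3; C->plug->C->R->B->L->H->refl->F->L'->C->R'->D->plug->F
Char 7 ('G'): step: R->2, L=3; G->plug->G->R->H->L->A->refl->D->L'->D->R'->F->plug->D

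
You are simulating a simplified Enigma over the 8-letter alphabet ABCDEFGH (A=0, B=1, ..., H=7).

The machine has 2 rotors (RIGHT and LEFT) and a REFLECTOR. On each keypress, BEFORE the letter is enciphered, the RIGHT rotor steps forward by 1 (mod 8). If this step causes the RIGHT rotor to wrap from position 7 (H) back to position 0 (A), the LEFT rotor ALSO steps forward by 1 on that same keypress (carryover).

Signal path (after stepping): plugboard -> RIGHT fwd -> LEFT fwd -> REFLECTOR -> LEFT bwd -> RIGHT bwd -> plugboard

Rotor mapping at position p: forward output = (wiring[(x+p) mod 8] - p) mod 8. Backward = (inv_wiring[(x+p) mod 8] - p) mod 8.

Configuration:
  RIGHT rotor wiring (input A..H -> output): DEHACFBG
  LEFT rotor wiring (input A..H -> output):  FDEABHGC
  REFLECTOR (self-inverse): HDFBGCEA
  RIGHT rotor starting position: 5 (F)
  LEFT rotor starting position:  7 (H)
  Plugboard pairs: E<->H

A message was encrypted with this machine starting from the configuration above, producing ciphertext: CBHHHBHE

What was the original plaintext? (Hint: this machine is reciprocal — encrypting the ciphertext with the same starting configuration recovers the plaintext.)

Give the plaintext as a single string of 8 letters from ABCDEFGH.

Char 1 ('C'): step: R->6, L=7; C->plug->C->R->F->L->C->refl->F->L'->D->R'->A->plug->A
Char 2 ('B'): step: R->7, L=7; B->plug->B->R->E->L->B->refl->D->L'->A->R'->D->plug->D
Char 3 ('H'): step: R->0, L->0 (L advanced); H->plug->E->R->C->L->E->refl->G->L'->G->R'->H->plug->E
Char 4 ('H'): step: R->1, L=0; H->plug->E->R->E->L->B->refl->D->L'->B->R'->D->plug->D
Char 5 ('H'): step: R->2, L=0; H->plug->E->R->H->L->C->refl->F->L'->A->R'->C->plug->C
Char 6 ('B'): step: R->3, L=0; B->plug->B->R->H->L->C->refl->F->L'->A->R'->F->plug->F
Char 7 ('H'): step: R->4, L=0; H->plug->E->R->H->L->C->refl->F->L'->A->R'->F->plug->F
Char 8 ('E'): step: R->5, L=0; E->plug->H->R->F->L->H->refl->A->L'->D->R'->G->plug->G

Answer: ADEDCFFG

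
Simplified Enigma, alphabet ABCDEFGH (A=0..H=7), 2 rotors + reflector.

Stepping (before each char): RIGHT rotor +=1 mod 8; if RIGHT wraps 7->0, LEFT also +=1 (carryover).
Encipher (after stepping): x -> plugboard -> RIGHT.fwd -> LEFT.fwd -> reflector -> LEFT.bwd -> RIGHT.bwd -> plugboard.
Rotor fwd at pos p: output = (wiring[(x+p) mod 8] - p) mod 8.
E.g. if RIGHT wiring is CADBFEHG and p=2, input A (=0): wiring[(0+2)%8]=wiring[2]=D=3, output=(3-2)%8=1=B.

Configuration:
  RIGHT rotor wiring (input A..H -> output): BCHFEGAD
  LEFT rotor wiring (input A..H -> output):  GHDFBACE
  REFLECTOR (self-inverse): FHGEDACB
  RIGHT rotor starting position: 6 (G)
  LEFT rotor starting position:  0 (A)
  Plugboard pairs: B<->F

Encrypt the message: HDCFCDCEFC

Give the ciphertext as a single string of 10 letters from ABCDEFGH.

Answer: AEEGGGBHEE

Derivation:
Char 1 ('H'): step: R->7, L=0; H->plug->H->R->B->L->H->refl->B->L'->E->R'->A->plug->A
Char 2 ('D'): step: R->0, L->1 (L advanced); D->plug->D->R->F->L->B->refl->H->L'->E->R'->E->plug->E
Char 3 ('C'): step: R->1, L=1; C->plug->C->R->E->L->H->refl->B->L'->F->R'->E->plug->E
Char 4 ('F'): step: R->2, L=1; F->plug->B->R->D->L->A->refl->F->L'->H->R'->G->plug->G
Char 5 ('C'): step: R->3, L=1; C->plug->C->R->D->L->A->refl->F->L'->H->R'->G->plug->G
Char 6 ('D'): step: R->4, L=1; D->plug->D->R->H->L->F->refl->A->L'->D->R'->G->plug->G
Char 7 ('C'): step: R->5, L=1; C->plug->C->R->G->L->D->refl->E->L'->C->R'->F->plug->B
Char 8 ('E'): step: R->6, L=1; E->plug->E->R->B->L->C->refl->G->L'->A->R'->H->plug->H
Char 9 ('F'): step: R->7, L=1; F->plug->B->R->C->L->E->refl->D->L'->G->R'->E->plug->E
Char 10 ('C'): step: R->0, L->2 (L advanced); C->plug->C->R->H->L->F->refl->A->L'->E->R'->E->plug->E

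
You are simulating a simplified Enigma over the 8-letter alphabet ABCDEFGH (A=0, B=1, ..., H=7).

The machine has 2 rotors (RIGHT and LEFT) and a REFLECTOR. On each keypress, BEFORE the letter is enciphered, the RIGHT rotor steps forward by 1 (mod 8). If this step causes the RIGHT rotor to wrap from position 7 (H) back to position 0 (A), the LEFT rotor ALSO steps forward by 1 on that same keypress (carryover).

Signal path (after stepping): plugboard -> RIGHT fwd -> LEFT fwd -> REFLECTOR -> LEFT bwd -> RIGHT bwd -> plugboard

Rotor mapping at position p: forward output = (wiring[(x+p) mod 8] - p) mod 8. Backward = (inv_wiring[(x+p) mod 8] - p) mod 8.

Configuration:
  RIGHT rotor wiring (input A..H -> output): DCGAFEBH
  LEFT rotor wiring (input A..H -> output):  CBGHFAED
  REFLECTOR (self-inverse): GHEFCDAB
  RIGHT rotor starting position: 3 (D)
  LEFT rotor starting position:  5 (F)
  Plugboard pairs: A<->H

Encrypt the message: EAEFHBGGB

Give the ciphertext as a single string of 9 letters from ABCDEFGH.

Answer: GGHBGGCBA

Derivation:
Char 1 ('E'): step: R->4, L=5; E->plug->E->R->H->L->A->refl->G->L'->C->R'->G->plug->G
Char 2 ('A'): step: R->5, L=5; A->plug->H->R->A->L->D->refl->F->L'->D->R'->G->plug->G
Char 3 ('E'): step: R->6, L=5; E->plug->E->R->A->L->D->refl->F->L'->D->R'->A->plug->H
Char 4 ('F'): step: R->7, L=5; F->plug->F->R->G->L->C->refl->E->L'->E->R'->B->plug->B
Char 5 ('H'): step: R->0, L->6 (L advanced); H->plug->A->R->D->L->D->refl->F->L'->B->R'->G->plug->G
Char 6 ('B'): step: R->1, L=6; B->plug->B->R->F->L->B->refl->H->L'->G->R'->G->plug->G
Char 7 ('G'): step: R->2, L=6; G->plug->G->R->B->L->F->refl->D->L'->D->R'->C->plug->C
Char 8 ('G'): step: R->3, L=6; G->plug->G->R->H->L->C->refl->E->L'->C->R'->B->plug->B
Char 9 ('B'): step: R->4, L=6; B->plug->B->R->A->L->G->refl->A->L'->E->R'->H->plug->A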